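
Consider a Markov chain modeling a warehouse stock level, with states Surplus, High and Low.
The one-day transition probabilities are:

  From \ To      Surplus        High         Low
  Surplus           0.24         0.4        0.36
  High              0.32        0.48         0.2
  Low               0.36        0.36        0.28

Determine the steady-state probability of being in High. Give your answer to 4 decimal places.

0.4230

Let the stationary distribution be π with π = πP and π_1 + π_2 + π_3 = 1.
π_1 = 0.24·π_1 + 0.32·π_2 + 0.36·π_3
π_2 = 0.4·π_1 + 0.48·π_2 + 0.36·π_3
Solving with the normalization constraint gives π = (0.3063, 0.4230, 0.2707).
So the stationary probability of High is 0.4230.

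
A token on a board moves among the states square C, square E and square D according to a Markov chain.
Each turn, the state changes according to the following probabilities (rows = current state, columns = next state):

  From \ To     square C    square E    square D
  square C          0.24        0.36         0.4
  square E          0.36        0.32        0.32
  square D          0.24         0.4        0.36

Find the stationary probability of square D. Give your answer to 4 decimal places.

0.3569

Let the stationary distribution be π with π = πP and π_1 + π_2 + π_3 = 1.
π_1 = 0.24·π_1 + 0.36·π_2 + 0.24·π_3
π_2 = 0.36·π_1 + 0.32·π_2 + 0.4·π_3
Solving with the normalization constraint gives π = (0.2832, 0.3599, 0.3569).
So the stationary probability of square D is 0.3569.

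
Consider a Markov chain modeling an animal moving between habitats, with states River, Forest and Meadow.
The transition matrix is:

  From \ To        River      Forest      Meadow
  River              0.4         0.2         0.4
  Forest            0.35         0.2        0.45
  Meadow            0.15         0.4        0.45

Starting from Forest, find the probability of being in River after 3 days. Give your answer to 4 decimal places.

Propagate the distribution vector 3 days from Forest.
After 0 days: (0.0000, 1.0000, 0.0000)
After 1 day: (0.3500, 0.2000, 0.4500)
After 2 days: (0.2775, 0.2900, 0.4325)
After 3 days: (0.2774, 0.2865, 0.4361)
P(in River after 3 days) = 0.2774

0.2774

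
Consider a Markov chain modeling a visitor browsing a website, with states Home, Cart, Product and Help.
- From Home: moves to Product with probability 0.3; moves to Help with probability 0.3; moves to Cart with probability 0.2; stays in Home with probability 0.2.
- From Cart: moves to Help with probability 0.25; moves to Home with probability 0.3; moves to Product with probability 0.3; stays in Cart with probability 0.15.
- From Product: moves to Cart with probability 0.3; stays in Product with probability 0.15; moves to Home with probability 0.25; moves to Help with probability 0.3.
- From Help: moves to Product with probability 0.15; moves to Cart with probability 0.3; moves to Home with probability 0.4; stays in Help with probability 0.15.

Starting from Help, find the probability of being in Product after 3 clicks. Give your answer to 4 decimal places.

0.2224

Propagate the distribution vector 3 clicks from Help.
After 0 clicks: (0.0000, 0.0000, 0.0000, 1.0000)
After 1 click: (0.4000, 0.3000, 0.1500, 0.1500)
After 2 clicks: (0.2675, 0.2150, 0.2550, 0.2625)
After 3 clicks: (0.2868, 0.2410, 0.2224, 0.2499)
P(in Product after 3 clicks) = 0.2224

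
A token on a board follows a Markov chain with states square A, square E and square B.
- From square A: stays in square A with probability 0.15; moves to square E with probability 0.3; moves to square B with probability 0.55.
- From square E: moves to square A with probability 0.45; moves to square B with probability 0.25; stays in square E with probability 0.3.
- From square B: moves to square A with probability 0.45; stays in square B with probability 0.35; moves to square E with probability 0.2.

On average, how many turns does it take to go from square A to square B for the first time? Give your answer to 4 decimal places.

2.1739

Let t(s) be the expected number of turns to first reach square B from state s, with t(square B) = 0. Conditioning on the first turn:
t(square A) = 1 + 0.15·t(square A) + 0.3·t(square E)
t(square E) = 1 + 0.45·t(square A) + 0.3·t(square E)
Solving: t(square A) = 2.1739, t(square E) = 2.8261.
Expected turns from square A to square B: 2.1739.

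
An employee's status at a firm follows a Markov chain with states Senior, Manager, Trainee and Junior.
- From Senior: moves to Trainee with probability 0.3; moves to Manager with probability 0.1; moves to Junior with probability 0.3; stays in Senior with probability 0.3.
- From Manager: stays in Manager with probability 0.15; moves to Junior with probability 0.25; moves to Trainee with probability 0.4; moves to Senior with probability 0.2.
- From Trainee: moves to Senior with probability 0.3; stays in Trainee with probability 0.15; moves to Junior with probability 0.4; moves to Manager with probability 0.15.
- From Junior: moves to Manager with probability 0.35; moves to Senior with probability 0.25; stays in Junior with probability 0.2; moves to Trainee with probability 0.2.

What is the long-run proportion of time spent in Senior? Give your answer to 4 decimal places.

0.2662

Let the stationary distribution be π with π = πP and π_1 + π_2 + π_3 + π_4 = 1.
π_1 = 0.3·π_1 + 0.2·π_2 + 0.3·π_3 + 0.25·π_4
π_2 = 0.1·π_1 + 0.15·π_2 + 0.15·π_3 + 0.35·π_4
π_3 = 0.3·π_1 + 0.4·π_2 + 0.15·π_3 + 0.2·π_4
Solving with the normalization constraint gives π = (0.2662, 0.1941, 0.2528, 0.2869).
So the stationary probability of Senior is 0.2662.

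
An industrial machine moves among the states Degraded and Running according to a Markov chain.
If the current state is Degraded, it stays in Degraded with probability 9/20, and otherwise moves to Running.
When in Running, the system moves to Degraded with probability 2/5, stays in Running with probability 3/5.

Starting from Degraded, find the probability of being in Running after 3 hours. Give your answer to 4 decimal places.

0.5789

Propagate the distribution vector 3 hours from Degraded.
After 0 hours: (1.0000, 0.0000)
After 1 hour: (0.4500, 0.5500)
After 2 hours: (0.4225, 0.5775)
After 3 hours: (0.4211, 0.5789)
P(in Running after 3 hours) = 0.5789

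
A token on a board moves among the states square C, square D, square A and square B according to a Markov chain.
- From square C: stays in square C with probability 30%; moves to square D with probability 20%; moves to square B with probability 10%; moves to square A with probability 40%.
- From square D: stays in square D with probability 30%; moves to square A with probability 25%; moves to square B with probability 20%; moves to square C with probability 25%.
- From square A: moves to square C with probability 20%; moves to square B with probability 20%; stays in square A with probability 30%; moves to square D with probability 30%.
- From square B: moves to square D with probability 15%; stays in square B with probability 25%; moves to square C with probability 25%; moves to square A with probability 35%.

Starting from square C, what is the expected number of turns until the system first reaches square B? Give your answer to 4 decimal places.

Let t(s) be the expected number of turns to first reach square B from state s, with t(square B) = 0. Conditioning on the first turn:
t(square C) = 1 + 0.3·t(square C) + 0.2·t(square D) + 0.4·t(square A)
t(square D) = 1 + 0.25·t(square C) + 0.3·t(square D) + 0.25·t(square A)
t(square A) = 1 + 0.2·t(square C) + 0.3·t(square D) + 0.3·t(square A)
Solving: t(square C) = 6.3009, t(square D) = 5.7053, t(square A) = 5.6740.
Expected turns from square C to square B: 6.3009.

6.3009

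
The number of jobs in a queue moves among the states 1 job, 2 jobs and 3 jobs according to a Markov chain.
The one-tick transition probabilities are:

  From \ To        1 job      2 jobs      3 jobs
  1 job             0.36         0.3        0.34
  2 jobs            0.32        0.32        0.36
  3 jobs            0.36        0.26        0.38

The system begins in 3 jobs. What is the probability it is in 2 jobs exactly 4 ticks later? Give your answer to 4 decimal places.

Propagate the distribution vector 4 ticks from 3 jobs.
After 0 ticks: (0.0000, 0.0000, 1.0000)
After 1 tick: (0.3600, 0.2600, 0.3800)
After 2 ticks: (0.3496, 0.2900, 0.3604)
After 3 ticks: (0.3484, 0.2914, 0.3602)
After 4 ticks: (0.3483, 0.2914, 0.3602)
P(in 2 jobs after 4 ticks) = 0.2914

0.2914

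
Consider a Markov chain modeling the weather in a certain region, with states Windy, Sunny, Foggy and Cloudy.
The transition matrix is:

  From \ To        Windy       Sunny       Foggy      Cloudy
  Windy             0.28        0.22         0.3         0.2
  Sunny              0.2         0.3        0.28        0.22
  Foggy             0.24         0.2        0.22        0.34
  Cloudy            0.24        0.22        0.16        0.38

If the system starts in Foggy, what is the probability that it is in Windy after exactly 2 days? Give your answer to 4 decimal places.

0.2416

Propagate the distribution vector 2 days from Foggy.
After 0 days: (0.0000, 0.0000, 1.0000, 0.0000)
After 1 day: (0.2400, 0.2000, 0.2200, 0.3400)
After 2 days: (0.2416, 0.2316, 0.2308, 0.2960)
P(in Windy after 2 days) = 0.2416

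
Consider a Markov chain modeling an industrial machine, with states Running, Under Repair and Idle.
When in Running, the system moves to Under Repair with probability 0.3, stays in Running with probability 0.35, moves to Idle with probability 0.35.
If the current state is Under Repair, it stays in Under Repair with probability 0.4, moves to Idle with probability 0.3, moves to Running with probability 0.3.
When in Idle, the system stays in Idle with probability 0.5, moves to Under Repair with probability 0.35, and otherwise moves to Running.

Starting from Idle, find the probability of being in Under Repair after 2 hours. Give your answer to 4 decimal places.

0.3600

Sum over the intermediate state after 1 hour:
P = P(Idle→Running)·P(Running→Under Repair) + P(Idle→Under Repair)·P(Under Repair→Under Repair) + P(Idle→Idle)·P(Idle→Under Repair)
  = 0.15×0.3 + 0.35×0.4 + 0.5×0.35
  = 0.0450 + 0.1400 + 0.1750 = 0.3600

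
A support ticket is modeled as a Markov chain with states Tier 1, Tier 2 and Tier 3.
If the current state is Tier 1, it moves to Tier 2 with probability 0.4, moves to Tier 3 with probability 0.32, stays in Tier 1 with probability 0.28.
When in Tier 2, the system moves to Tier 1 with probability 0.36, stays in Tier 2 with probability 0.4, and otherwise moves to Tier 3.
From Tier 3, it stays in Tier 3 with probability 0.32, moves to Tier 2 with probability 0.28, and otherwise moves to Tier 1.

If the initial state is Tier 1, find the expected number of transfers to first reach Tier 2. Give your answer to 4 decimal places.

2.7655

Let t(s) be the expected number of transfers to first reach Tier 2 from state s, with t(Tier 2) = 0. Conditioning on the first transfer:
t(Tier 1) = 1 + 0.28·t(Tier 1) + 0.32·t(Tier 3)
t(Tier 3) = 1 + 0.4·t(Tier 1) + 0.32·t(Tier 3)
Solving: t(Tier 1) = 2.7655, t(Tier 3) = 3.0973.
Expected transfers from Tier 1 to Tier 2: 2.7655.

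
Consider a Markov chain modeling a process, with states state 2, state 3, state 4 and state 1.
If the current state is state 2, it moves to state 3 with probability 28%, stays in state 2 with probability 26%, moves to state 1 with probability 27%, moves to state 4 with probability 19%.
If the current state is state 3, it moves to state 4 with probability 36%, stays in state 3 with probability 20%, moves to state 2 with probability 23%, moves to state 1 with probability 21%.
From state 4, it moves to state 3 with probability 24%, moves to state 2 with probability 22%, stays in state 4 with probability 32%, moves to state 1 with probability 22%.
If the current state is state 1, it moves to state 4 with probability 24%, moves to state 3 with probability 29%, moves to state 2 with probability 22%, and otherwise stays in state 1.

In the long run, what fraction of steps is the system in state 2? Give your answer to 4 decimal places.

Let the stationary distribution be π with π = πP and π_1 + π_2 + π_3 + π_4 = 1.
π_1 = 0.26·π_1 + 0.23·π_2 + 0.22·π_3 + 0.22·π_4
π_2 = 0.28·π_1 + 0.2·π_2 + 0.24·π_3 + 0.29·π_4
π_3 = 0.19·π_1 + 0.36·π_2 + 0.32·π_3 + 0.24·π_4
Solving with the normalization constraint gives π = (0.2318, 0.2510, 0.2810, 0.2362).
So the stationary probability of state 2 is 0.2318.

0.2318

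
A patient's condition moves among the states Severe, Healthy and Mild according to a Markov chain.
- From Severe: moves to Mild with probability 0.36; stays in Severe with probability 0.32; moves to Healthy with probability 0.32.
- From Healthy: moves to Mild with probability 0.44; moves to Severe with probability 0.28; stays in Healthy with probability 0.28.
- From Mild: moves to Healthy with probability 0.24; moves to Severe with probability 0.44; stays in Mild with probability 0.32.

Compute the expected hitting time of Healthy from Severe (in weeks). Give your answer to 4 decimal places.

Let t(s) be the expected number of weeks to first reach Healthy from state s, with t(Healthy) = 0. Conditioning on the first week:
t(Severe) = 1 + 0.32·t(Severe) + 0.36·t(Mild)
t(Mild) = 1 + 0.44·t(Severe) + 0.32·t(Mild)
Solving: t(Severe) = 3.4211, t(Mild) = 3.6842.
Expected weeks from Severe to Healthy: 3.4211.

3.4211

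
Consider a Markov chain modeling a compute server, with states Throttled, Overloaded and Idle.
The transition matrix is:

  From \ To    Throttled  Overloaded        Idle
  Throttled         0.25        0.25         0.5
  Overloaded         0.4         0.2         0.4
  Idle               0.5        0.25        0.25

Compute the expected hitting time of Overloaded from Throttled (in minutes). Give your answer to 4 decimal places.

4.0000

Let t(s) be the expected number of minutes to first reach Overloaded from state s, with t(Overloaded) = 0. Conditioning on the first minute:
t(Throttled) = 1 + 0.25·t(Throttled) + 0.5·t(Idle)
t(Idle) = 1 + 0.5·t(Throttled) + 0.25·t(Idle)
Solving: t(Throttled) = 4.0000, t(Idle) = 4.0000.
Expected minutes from Throttled to Overloaded: 4.0000.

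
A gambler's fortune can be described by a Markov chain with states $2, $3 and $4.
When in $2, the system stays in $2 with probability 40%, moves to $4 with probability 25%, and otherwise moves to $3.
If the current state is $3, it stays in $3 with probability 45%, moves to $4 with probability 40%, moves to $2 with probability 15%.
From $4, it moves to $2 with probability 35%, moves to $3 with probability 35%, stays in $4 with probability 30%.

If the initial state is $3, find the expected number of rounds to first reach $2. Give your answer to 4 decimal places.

4.4898

Let t(s) be the expected number of rounds to first reach $2 from state s, with t($2) = 0. Conditioning on the first round:
t($3) = 1 + 0.45·t($3) + 0.4·t($4)
t($4) = 1 + 0.35·t($3) + 0.3·t($4)
Solving: t($3) = 4.4898, t($4) = 3.6735.
Expected rounds from $3 to $2: 4.4898.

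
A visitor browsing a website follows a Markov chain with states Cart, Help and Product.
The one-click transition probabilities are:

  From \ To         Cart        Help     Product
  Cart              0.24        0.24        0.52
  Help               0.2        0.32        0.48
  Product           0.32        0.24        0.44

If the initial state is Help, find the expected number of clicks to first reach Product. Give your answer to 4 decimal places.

2.0478

Let t(s) be the expected number of clicks to first reach Product from state s, with t(Product) = 0. Conditioning on the first click:
t(Cart) = 1 + 0.24·t(Cart) + 0.24·t(Help)
t(Help) = 1 + 0.2·t(Cart) + 0.32·t(Help)
Solving: t(Cart) = 1.9625, t(Help) = 2.0478.
Expected clicks from Help to Product: 2.0478.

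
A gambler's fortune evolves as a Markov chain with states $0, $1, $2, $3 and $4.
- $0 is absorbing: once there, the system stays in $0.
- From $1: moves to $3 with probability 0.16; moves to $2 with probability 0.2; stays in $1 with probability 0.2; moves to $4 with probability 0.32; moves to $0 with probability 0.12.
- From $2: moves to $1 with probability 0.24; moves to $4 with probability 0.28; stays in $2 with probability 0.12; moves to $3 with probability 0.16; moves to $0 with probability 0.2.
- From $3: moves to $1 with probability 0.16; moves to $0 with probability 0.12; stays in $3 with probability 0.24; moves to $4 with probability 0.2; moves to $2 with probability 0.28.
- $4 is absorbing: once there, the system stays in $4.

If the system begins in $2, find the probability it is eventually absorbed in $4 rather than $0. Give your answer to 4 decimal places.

0.6196

Let h(s) be the probability of absorption at $4 starting from transient state s. Then h($4) = 1 and h($0) = 0. By first-step analysis:
h($1) = 0.12·0 + 0.2·h($1) + 0.2·h($2) + 0.16·h($3) + 0.32·1
h($2) = 0.2·0 + 0.24·h($1) + 0.12·h($2) + 0.16·h($3) + 0.28·1
h($3) = 0.12·0 + 0.16·h($1) + 0.28·h($2) + 0.24·h($3) + 0.2·1
Solving: h($1) = 0.6819, h($2) = 0.6196, h($3) = 0.6350.
Starting from $2, the probability is 0.6196.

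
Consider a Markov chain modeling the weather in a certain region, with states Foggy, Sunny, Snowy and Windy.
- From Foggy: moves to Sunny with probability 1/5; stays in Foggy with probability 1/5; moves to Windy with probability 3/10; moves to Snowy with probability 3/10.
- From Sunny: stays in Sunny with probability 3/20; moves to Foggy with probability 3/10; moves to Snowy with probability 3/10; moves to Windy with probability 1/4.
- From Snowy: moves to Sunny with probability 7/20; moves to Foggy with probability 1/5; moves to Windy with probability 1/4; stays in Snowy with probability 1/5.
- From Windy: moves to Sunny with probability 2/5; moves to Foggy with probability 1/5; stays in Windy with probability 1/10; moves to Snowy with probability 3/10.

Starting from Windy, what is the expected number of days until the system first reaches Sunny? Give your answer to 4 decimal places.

Let t(s) be the expected number of days to first reach Sunny from state s, with t(Sunny) = 0. Conditioning on the first day:
t(Foggy) = 1 + 0.2·t(Foggy) + 0.3·t(Snowy) + 0.3·t(Windy)
t(Snowy) = 1 + 0.2·t(Foggy) + 0.2·t(Snowy) + 0.25·t(Windy)
t(Windy) = 1 + 0.2·t(Foggy) + 0.3·t(Snowy) + 0.1·t(Windy)
Solving: t(Foggy) = 3.4646, t(Snowy) = 3.0184, t(Windy) = 2.8871.
Expected days from Windy to Sunny: 2.8871.

2.8871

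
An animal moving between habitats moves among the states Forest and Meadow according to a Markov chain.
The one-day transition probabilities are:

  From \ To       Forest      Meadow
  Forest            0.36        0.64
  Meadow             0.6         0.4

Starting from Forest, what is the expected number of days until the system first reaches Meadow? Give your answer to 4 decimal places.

Let t(s) be the expected number of days to first reach Meadow from state s, with t(Meadow) = 0. Conditioning on the first day:
t(Forest) = 1 + 0.36·t(Forest)
Solving: t(Forest) = 1.5625.
Expected days from Forest to Meadow: 1.5625.

1.5625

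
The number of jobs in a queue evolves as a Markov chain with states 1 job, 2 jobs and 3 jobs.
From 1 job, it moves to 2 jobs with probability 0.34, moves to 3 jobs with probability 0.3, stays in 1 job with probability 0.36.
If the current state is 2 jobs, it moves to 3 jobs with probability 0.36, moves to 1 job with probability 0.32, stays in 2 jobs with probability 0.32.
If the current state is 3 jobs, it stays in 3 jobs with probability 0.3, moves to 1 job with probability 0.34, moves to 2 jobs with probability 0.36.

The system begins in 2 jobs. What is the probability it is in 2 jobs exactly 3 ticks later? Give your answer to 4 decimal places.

0.3396

Propagate the distribution vector 3 ticks from 2 jobs.
After 0 ticks: (0.0000, 1.0000, 0.0000)
After 1 tick: (0.3200, 0.3200, 0.3600)
After 2 ticks: (0.3400, 0.3408, 0.3192)
After 3 ticks: (0.3400, 0.3396, 0.3204)
P(in 2 jobs after 3 ticks) = 0.3396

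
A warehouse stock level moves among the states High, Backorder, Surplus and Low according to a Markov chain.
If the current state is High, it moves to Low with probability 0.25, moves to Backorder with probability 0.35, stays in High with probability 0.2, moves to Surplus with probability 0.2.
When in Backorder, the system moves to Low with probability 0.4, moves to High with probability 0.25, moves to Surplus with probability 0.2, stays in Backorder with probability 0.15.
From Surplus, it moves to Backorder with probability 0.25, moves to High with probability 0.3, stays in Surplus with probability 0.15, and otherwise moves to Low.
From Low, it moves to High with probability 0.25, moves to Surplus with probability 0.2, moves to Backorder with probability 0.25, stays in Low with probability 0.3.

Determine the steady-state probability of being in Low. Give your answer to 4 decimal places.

Let the stationary distribution be π with π = πP and π_1 + π_2 + π_3 + π_4 = 1.
π_1 = 0.2·π_1 + 0.25·π_2 + 0.3·π_3 + 0.25·π_4
π_2 = 0.35·π_1 + 0.15·π_2 + 0.25·π_3 + 0.25·π_4
π_3 = 0.2·π_1 + 0.2·π_2 + 0.15·π_3 + 0.2·π_4
Solving with the normalization constraint gives π = (0.2472, 0.2497, 0.1905, 0.3126).
So the stationary probability of Low is 0.3126.

0.3126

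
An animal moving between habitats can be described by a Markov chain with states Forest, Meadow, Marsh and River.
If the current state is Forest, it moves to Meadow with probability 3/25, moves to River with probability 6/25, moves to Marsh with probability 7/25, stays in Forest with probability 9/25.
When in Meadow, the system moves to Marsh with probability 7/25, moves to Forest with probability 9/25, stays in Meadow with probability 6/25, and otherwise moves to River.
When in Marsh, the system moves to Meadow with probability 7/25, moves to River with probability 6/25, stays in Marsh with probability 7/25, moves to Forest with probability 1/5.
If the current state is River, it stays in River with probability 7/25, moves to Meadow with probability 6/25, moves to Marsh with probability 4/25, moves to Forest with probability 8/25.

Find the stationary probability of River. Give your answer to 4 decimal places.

Let the stationary distribution be π with π = πP and π_1 + π_2 + π_3 + π_4 = 1.
π_1 = 0.36·π_1 + 0.36·π_2 + 0.2·π_3 + 0.32·π_4
π_2 = 0.12·π_1 + 0.24·π_2 + 0.28·π_3 + 0.24·π_4
π_3 = 0.28·π_1 + 0.28·π_2 + 0.28·π_3 + 0.16·π_4
Solving with the normalization constraint gives π = (0.3106, 0.2129, 0.2532, 0.2234).
So the stationary probability of River is 0.2234.

0.2234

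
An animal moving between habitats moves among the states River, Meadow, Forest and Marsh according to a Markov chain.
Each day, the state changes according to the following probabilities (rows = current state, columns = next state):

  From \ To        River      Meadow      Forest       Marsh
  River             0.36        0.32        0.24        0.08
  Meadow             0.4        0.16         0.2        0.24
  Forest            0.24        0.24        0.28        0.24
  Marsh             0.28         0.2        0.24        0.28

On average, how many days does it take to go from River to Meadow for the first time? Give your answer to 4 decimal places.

3.5461

Let t(s) be the expected number of days to first reach Meadow from state s, with t(Meadow) = 0. Conditioning on the first day:
t(River) = 1 + 0.36·t(River) + 0.24·t(Forest) + 0.08·t(Marsh)
t(Forest) = 1 + 0.24·t(River) + 0.28·t(Forest) + 0.24·t(Marsh)
t(Marsh) = 1 + 0.28·t(River) + 0.24·t(Forest) + 0.28·t(Marsh)
Solving: t(River) = 3.5461, t(Forest) = 3.9303, t(Marsh) = 4.0780.
Expected days from River to Meadow: 3.5461.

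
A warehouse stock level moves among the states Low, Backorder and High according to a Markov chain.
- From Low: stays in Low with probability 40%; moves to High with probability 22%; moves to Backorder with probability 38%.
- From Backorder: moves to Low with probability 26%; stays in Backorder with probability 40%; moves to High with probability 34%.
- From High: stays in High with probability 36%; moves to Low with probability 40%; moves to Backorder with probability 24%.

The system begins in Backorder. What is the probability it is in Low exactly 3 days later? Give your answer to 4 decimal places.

0.3523

Propagate the distribution vector 3 days from Backorder.
After 0 days: (0.0000, 1.0000, 0.0000)
After 1 day: (0.2600, 0.4000, 0.3400)
After 2 days: (0.3440, 0.3404, 0.3156)
After 3 days: (0.3523, 0.3426, 0.3050)
P(in Low after 3 days) = 0.3523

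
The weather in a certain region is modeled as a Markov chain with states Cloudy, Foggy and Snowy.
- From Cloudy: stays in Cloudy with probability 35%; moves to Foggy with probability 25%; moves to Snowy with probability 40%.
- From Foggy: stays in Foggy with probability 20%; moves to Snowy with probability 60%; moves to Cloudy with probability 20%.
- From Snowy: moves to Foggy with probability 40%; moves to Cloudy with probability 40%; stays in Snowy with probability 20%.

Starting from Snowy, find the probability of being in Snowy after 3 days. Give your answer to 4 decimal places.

Propagate the distribution vector 3 days from Snowy.
After 0 days: (0.0000, 0.0000, 1.0000)
After 1 day: (0.4000, 0.4000, 0.2000)
After 2 days: (0.3000, 0.2600, 0.4400)
After 3 days: (0.3330, 0.3030, 0.3640)
P(in Snowy after 3 days) = 0.3640

0.3640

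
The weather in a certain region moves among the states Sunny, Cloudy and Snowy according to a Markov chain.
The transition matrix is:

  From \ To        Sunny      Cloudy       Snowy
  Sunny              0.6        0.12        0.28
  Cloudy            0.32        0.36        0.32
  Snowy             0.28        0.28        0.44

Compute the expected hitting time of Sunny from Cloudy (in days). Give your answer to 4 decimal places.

Let t(s) be the expected number of days to first reach Sunny from state s, with t(Sunny) = 0. Conditioning on the first day:
t(Cloudy) = 1 + 0.36·t(Cloudy) + 0.32·t(Snowy)
t(Snowy) = 1 + 0.28·t(Cloudy) + 0.44·t(Snowy)
Solving: t(Cloudy) = 3.2738, t(Snowy) = 3.4226.
Expected days from Cloudy to Sunny: 3.2738.

3.2738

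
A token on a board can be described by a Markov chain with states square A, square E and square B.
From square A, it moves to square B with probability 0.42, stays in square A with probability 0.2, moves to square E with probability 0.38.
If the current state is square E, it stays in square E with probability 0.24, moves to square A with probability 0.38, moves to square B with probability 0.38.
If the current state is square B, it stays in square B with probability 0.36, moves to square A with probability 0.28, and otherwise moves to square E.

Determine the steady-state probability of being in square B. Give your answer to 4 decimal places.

Let the stationary distribution be π with π = πP and π_1 + π_2 + π_3 = 1.
π_1 = 0.2·π_1 + 0.38·π_2 + 0.28·π_3
π_2 = 0.38·π_1 + 0.24·π_2 + 0.36·π_3
Solving with the normalization constraint gives π = (0.2895, 0.3266, 0.3839).
So the stationary probability of square B is 0.3839.

0.3839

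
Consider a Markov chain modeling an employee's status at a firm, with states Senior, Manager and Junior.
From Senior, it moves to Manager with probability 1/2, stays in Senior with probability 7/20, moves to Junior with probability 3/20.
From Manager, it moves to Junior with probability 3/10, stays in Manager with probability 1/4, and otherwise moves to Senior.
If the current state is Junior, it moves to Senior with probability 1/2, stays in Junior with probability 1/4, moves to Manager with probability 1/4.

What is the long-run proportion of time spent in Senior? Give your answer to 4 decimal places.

Let the stationary distribution be π with π = πP and π_1 + π_2 + π_3 = 1.
π_1 = 0.35·π_1 + 0.45·π_2 + 0.5·π_3
π_2 = 0.5·π_1 + 0.25·π_2 + 0.25·π_3
Solving with the normalization constraint gives π = (0.4194, 0.3548, 0.2258).
So the stationary probability of Senior is 0.4194.

0.4194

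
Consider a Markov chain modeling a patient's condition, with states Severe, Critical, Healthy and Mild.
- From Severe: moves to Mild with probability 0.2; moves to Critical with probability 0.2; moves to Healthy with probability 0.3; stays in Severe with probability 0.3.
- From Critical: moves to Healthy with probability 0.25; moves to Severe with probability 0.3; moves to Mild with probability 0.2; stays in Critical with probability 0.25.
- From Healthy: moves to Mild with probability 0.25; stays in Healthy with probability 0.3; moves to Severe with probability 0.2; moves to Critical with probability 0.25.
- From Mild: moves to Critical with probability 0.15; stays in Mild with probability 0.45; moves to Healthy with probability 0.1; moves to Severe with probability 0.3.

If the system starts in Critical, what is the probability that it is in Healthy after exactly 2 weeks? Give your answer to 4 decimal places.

0.2475

Propagate the distribution vector 2 weeks from Critical.
After 0 weeks: (0.0000, 1.0000, 0.0000, 0.0000)
After 1 week: (0.3000, 0.2500, 0.2500, 0.2000)
After 2 weeks: (0.2750, 0.2150, 0.2475, 0.2625)
P(in Healthy after 2 weeks) = 0.2475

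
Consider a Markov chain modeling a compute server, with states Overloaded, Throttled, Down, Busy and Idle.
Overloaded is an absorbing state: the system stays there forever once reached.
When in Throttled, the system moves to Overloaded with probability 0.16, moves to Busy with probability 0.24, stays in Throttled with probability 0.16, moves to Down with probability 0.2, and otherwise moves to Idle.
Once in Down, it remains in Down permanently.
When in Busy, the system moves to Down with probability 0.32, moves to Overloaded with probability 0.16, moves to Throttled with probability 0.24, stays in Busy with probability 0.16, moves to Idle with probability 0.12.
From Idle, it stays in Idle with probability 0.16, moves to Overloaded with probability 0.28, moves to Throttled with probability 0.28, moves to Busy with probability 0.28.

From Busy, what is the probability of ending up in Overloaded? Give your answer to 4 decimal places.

Let h(s) be the probability of absorption at Overloaded starting from transient state s. Then h(Overloaded) = 1 and h(Down) = 0. By first-step analysis:
h(Throttled) = 0.16·1 + 0.16·h(Throttled) + 0.2·0 + 0.24·h(Busy) + 0.24·h(Idle)
h(Busy) = 0.16·1 + 0.24·h(Throttled) + 0.32·0 + 0.16·h(Busy) + 0.12·h(Idle)
h(Idle) = 0.28·1 + 0.28·h(Throttled) + 0.28·h(Busy) + 0.16·h(Idle)
Solving: h(Throttled) = 0.4938, h(Busy) = 0.4228, h(Idle) = 0.6389.
Starting from Busy, the probability is 0.4228.

0.4228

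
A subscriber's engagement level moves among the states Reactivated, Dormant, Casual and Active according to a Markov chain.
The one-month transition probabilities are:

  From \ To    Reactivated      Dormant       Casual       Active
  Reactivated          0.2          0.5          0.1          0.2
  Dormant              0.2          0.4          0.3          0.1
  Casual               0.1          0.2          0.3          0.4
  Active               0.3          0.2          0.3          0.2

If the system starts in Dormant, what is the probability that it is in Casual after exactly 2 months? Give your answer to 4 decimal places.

0.2600

Propagate the distribution vector 2 months from Dormant.
After 0 months: (0.0000, 1.0000, 0.0000, 0.0000)
After 1 month: (0.2000, 0.4000, 0.3000, 0.1000)
After 2 months: (0.1800, 0.3400, 0.2600, 0.2200)
P(in Casual after 2 months) = 0.2600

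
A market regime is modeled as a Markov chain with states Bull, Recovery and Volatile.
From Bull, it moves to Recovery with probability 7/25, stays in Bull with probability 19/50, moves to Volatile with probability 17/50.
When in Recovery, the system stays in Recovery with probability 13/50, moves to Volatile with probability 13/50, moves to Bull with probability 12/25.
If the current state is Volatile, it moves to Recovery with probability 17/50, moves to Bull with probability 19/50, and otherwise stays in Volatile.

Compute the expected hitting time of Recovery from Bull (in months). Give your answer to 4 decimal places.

3.3417

Let t(s) be the expected number of months to first reach Recovery from state s, with t(Recovery) = 0. Conditioning on the first month:
t(Bull) = 1 + 0.38·t(Bull) + 0.34·t(Volatile)
t(Volatile) = 1 + 0.38·t(Bull) + 0.28·t(Volatile)
Solving: t(Bull) = 3.3417, t(Volatile) = 3.1526.
Expected months from Bull to Recovery: 3.3417.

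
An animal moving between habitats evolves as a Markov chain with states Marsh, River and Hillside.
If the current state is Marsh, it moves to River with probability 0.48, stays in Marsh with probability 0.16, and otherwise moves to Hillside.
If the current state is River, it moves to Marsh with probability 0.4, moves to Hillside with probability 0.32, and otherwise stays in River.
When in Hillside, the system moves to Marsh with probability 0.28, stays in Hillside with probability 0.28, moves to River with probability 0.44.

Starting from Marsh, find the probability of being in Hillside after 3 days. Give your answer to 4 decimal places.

0.3203

Propagate the distribution vector 3 days from Marsh.
After 0 days: (1.0000, 0.0000, 0.0000)
After 1 day: (0.1600, 0.4800, 0.3600)
After 2 days: (0.3184, 0.3696, 0.3120)
After 3 days: (0.2861, 0.3936, 0.3203)
P(in Hillside after 3 days) = 0.3203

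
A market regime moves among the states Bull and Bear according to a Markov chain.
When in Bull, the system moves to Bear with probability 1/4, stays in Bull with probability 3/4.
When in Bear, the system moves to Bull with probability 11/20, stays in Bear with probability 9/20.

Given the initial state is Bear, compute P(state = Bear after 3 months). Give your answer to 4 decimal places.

0.3180

Propagate the distribution vector 3 months from Bear.
After 0 months: (0.0000, 1.0000)
After 1 month: (0.5500, 0.4500)
After 2 months: (0.6600, 0.3400)
After 3 months: (0.6820, 0.3180)
P(in Bear after 3 months) = 0.3180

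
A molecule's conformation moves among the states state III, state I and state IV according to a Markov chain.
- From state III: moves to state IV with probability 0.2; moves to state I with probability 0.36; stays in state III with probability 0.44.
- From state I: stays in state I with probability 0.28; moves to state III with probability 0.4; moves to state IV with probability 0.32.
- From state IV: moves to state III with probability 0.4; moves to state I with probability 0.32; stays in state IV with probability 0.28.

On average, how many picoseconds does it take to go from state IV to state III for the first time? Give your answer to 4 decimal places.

2.5000

Let t(s) be the expected number of picoseconds to first reach state III from state s, with t(state III) = 0. Conditioning on the first picosecond:
t(state I) = 1 + 0.28·t(state I) + 0.32·t(state IV)
t(state IV) = 1 + 0.32·t(state I) + 0.28·t(state IV)
Solving: t(state I) = 2.5000, t(state IV) = 2.5000.
Expected picoseconds from state IV to state III: 2.5000.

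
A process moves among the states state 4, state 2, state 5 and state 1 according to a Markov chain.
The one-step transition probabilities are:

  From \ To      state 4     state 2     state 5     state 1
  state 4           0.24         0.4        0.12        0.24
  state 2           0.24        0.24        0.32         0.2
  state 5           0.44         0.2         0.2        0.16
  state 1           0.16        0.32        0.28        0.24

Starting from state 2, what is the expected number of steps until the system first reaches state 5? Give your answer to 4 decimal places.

Let t(s) be the expected number of steps to first reach state 5 from state s, with t(state 5) = 0. Conditioning on the first step:
t(state 4) = 1 + 0.24·t(state 4) + 0.4·t(state 2) + 0.24·t(state 1)
t(state 2) = 1 + 0.24·t(state 4) + 0.24·t(state 2) + 0.2·t(state 1)
t(state 1) = 1 + 0.16·t(state 4) + 0.32·t(state 2) + 0.24·t(state 1)
Solving: t(state 4) = 4.5019, t(state 2) = 3.7484, t(state 1) = 3.8418.
Expected steps from state 2 to state 5: 3.7484.

3.7484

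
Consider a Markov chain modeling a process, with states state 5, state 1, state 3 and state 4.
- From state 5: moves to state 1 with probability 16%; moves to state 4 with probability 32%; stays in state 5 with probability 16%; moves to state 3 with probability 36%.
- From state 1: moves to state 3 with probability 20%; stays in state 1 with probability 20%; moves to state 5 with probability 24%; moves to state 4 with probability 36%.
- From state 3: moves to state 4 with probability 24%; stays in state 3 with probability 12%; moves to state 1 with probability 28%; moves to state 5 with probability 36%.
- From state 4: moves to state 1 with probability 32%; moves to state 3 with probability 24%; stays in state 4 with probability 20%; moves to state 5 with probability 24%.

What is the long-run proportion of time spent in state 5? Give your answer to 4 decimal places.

0.2480

Let the stationary distribution be π with π = πP and π_1 + π_2 + π_3 + π_4 = 1.
π_1 = 0.16·π_1 + 0.24·π_2 + 0.36·π_3 + 0.24·π_4
π_2 = 0.16·π_1 + 0.2·π_2 + 0.28·π_3 + 0.32·π_4
π_3 = 0.36·π_1 + 0.2·π_2 + 0.12·π_3 + 0.24·π_4
Solving with the normalization constraint gives π = (0.2480, 0.2420, 0.2322, 0.2778).
So the stationary probability of state 5 is 0.2480.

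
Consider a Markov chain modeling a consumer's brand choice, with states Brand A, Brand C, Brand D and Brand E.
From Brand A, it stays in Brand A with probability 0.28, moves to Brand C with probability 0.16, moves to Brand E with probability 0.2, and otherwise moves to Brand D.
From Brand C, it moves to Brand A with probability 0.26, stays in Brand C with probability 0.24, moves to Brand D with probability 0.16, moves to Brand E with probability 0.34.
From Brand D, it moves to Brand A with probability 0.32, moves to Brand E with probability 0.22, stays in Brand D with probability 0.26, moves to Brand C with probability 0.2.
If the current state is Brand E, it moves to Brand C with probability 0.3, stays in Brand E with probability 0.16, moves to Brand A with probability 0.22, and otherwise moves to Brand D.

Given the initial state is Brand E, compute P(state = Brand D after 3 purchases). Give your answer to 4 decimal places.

0.2803

Propagate the distribution vector 3 purchases from Brand E.
After 0 purchases: (0.0000, 0.0000, 0.0000, 1.0000)
After 1 purchase: (0.2200, 0.3000, 0.3200, 0.1600)
After 2 purchases: (0.2772, 0.2192, 0.2616, 0.2420)
After 3 purchases: (0.2716, 0.2219, 0.2803, 0.2262)
P(in Brand D after 3 purchases) = 0.2803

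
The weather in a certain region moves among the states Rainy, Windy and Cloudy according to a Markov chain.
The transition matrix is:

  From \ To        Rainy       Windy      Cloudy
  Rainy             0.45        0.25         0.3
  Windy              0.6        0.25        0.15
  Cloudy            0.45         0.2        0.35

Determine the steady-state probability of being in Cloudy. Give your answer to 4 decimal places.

0.2785

Let the stationary distribution be π with π = πP and π_1 + π_2 + π_3 = 1.
π_1 = 0.45·π_1 + 0.6·π_2 + 0.45·π_3
π_2 = 0.25·π_1 + 0.25·π_2 + 0.2·π_3
Solving with the normalization constraint gives π = (0.4854, 0.2361, 0.2785).
So the stationary probability of Cloudy is 0.2785.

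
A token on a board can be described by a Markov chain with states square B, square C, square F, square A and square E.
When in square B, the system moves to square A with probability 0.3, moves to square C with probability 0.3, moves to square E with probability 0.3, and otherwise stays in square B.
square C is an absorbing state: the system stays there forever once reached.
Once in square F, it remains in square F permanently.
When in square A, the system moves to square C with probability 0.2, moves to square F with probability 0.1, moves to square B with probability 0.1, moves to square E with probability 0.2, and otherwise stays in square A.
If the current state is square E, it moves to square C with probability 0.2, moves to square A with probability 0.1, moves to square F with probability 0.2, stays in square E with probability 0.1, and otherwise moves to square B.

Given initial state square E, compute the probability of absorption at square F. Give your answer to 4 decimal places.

0.3596

Let h(s) be the probability of absorption at square F starting from transient state s. Then h(square F) = 1 and h(square C) = 0. By first-step analysis:
h(square B) = 0.1·h(square B) + 0.3·0 + 0.3·h(square A) + 0.3·h(square E)
h(square A) = 0.1·h(square B) + 0.2·0 + 0.1·1 + 0.4·h(square A) + 0.2·h(square E)
h(square E) = 0.4·h(square B) + 0.2·0 + 0.2·1 + 0.1·h(square A) + 0.1·h(square E)
Solving: h(square B) = 0.2281, h(square A) = 0.3246, h(square E) = 0.3596.
Starting from square E, the probability is 0.3596.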